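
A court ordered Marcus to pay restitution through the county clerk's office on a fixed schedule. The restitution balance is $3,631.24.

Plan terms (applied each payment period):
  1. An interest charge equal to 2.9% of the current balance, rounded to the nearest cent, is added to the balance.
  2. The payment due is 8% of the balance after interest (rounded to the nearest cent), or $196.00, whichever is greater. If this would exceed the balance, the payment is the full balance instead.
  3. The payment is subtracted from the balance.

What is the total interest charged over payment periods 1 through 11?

# | Opening | Interest | Payment | End bal
1 | $3,631.24 | $105.31 | $298.92 | $3,437.63
2 | $3,437.63 | $99.69 | $282.99 | $3,254.33
3 | $3,254.33 | $94.38 | $267.90 | $3,080.81
4 | $3,080.81 | $89.34 | $253.61 | $2,916.54
5 | $2,916.54 | $84.58 | $240.09 | $2,761.03
6 | $2,761.03 | $80.07 | $227.29 | $2,613.81
7 | $2,613.81 | $75.80 | $215.17 | $2,474.44
8 | $2,474.44 | $71.76 | $203.70 | $2,342.50
9 | $2,342.50 | $67.93 | $196.00 | $2,214.43
10 | $2,214.43 | $64.22 | $196.00 | $2,082.65
11 | $2,082.65 | $60.40 | $196.00 | $1,947.05
Total interest: $105.31 + $99.69 + $94.38 + $89.34 + $84.58 + $80.07 + $75.80 + $71.76 + $67.93 + $64.22 + $60.40 = $893.48

$893.48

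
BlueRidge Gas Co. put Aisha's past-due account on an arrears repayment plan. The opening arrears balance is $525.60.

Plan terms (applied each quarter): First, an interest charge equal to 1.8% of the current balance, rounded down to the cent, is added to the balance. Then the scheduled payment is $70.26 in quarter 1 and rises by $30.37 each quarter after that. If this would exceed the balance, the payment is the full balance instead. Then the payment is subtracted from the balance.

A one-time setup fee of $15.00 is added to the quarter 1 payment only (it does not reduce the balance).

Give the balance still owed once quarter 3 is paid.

$248.23

# | Opening | Interest | Payment | Fee | End bal
1 | $525.60 | $9.46 | $70.26 | $15.00 | $464.80
2 | $464.80 | $8.36 | $100.63 | — | $372.53
3 | $372.53 | $6.70 | $131.00 | — | $248.23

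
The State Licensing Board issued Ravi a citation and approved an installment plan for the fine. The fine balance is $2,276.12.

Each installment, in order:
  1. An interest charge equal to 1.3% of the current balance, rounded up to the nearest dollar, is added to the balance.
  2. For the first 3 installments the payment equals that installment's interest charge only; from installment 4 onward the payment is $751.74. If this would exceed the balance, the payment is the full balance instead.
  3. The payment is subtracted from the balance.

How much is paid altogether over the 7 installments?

# | Opening | Interest | Payment | End bal
1 | $2,276.12 | $30.00 | $30.00 | $2,276.12
2 | $2,276.12 | $30.00 | $30.00 | $2,276.12
3 | $2,276.12 | $30.00 | $30.00 | $2,276.12
4 | $2,276.12 | $30.00 | $751.74 | $1,554.38
5 | $1,554.38 | $21.00 | $751.74 | $823.64
6 | $823.64 | $11.00 | $751.74 | $82.90
7 | $82.90 | $2.00 | $84.90 | $0.00
Total paid: $2,430.12

$2,430.12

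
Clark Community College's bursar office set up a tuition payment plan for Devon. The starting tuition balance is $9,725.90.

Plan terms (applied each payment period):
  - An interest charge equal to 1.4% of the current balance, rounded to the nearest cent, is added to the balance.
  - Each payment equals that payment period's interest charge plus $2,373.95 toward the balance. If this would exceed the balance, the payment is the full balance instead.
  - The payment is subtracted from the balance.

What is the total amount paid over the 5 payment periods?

$10,074.36

Payment period 1: $9,725.90 +$136.16 interest = $9,862.06; pay $2,510.11 → $7,351.95
Payment period 2: $7,351.95 +$102.93 interest = $7,454.88; pay $2,476.88 → $4,978.00
Payment period 3: $4,978.00 +$69.69 interest = $5,047.69; pay $2,443.64 → $2,604.05
Payment period 4: $2,604.05 +$36.46 interest = $2,640.51; pay $2,410.41 → $230.10
Payment period 5: $230.10 +$3.22 interest = $233.32; pay $233.32 → $0.00
Total paid: $10,074.36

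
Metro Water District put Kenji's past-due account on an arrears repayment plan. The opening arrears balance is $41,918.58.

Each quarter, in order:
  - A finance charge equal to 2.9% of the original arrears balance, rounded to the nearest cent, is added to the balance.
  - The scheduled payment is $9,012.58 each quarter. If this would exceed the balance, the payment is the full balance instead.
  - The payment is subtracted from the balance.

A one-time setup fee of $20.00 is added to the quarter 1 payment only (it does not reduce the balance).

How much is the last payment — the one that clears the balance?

# | Opening | Interest | Payment | Fee | End bal
1 | $41,918.58 | $1,215.64 | $9,012.58 | $20.00 | $34,121.64
2 | $34,121.64 | $1,215.64 | $9,012.58 | — | $26,324.70
3 | $26,324.70 | $1,215.64 | $9,012.58 | — | $18,527.76
4 | $18,527.76 | $1,215.64 | $9,012.58 | — | $10,730.82
5 | $10,730.82 | $1,215.64 | $9,012.58 | — | $2,933.88
6 | $2,933.88 | $1,215.64 | $4,149.52 | — | $0.00

$4,149.52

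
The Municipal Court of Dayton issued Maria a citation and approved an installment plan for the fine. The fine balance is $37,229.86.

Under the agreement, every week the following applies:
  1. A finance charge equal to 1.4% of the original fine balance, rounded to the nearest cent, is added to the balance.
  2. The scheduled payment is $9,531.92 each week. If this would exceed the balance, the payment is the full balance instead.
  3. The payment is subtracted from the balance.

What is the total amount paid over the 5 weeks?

$39,835.96

# | Opening | Interest | Payment | End bal
1 | $37,229.86 | $521.22 | $9,531.92 | $28,219.16
2 | $28,219.16 | $521.22 | $9,531.92 | $19,208.46
3 | $19,208.46 | $521.22 | $9,531.92 | $10,197.76
4 | $10,197.76 | $521.22 | $9,531.92 | $1,187.06
5 | $1,187.06 | $521.22 | $1,708.28 | $0.00
Total paid: $39,835.96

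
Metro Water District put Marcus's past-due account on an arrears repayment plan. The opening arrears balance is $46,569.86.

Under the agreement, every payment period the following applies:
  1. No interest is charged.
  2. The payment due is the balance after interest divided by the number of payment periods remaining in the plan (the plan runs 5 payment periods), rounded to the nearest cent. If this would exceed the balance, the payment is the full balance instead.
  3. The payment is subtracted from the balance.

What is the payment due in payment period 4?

$9,313.98

Payment period 1: $46,569.86 − $9,313.97 → $37,255.89
Payment period 2: $37,255.89 − $9,313.97 → $27,941.92
Payment period 3: $27,941.92 − $9,313.97 → $18,627.95
Payment period 4: $18,627.95 − $9,313.98 → $9,313.97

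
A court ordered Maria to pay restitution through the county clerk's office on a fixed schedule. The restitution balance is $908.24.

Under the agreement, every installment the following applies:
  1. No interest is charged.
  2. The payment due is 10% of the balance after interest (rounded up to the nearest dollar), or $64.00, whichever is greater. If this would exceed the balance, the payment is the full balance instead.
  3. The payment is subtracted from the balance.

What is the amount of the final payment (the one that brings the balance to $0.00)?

$18.24

Installment 1: opening $908.24; payment $91.00; balance $817.24
Installment 2: opening $817.24; payment $82.00; balance $735.24
Installment 3: opening $735.24; payment $74.00; balance $661.24
Installment 4: opening $661.24; payment $67.00; balance $594.24
Installment 5: opening $594.24; payment $64.00; balance $530.24
Installment 6: opening $530.24; payment $64.00; balance $466.24
Installment 7: opening $466.24; payment $64.00; balance $402.24
Installment 8: opening $402.24; payment $64.00; balance $338.24
Installment 9: opening $338.24; payment $64.00; balance $274.24
Installment 10: opening $274.24; payment $64.00; balance $210.24
Installment 11: opening $210.24; payment $64.00; balance $146.24
Installment 12: opening $146.24; payment $64.00; balance $82.24
Installment 13: opening $82.24; payment $64.00; balance $18.24
Installment 14: opening $18.24; payment $18.24; balance $0.00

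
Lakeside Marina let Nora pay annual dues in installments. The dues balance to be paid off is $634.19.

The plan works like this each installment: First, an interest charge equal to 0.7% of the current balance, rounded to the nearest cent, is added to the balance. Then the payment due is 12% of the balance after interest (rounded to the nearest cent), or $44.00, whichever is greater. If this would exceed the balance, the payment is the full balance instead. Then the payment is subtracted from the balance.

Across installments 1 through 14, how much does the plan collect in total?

$663.07

Installment 1: opening $634.19; interest $4.44 → $638.63; payment $76.64; balance $561.99
Installment 2: opening $561.99; interest $3.93 → $565.92; payment $67.91; balance $498.01
Installment 3: opening $498.01; interest $3.49 → $501.50; payment $60.18; balance $441.32
Installment 4: opening $441.32; interest $3.09 → $444.41; payment $53.33; balance $391.08
Installment 5: opening $391.08; interest $2.74 → $393.82; payment $47.26; balance $346.56
Installment 6: opening $346.56; interest $2.43 → $348.99; payment $44.00; balance $304.99
Installment 7: opening $304.99; interest $2.13 → $307.12; payment $44.00; balance $263.12
Installment 8: opening $263.12; interest $1.84 → $264.96; payment $44.00; balance $220.96
Installment 9: opening $220.96; interest $1.55 → $222.51; payment $44.00; balance $178.51
Installment 10: opening $178.51; interest $1.25 → $179.76; payment $44.00; balance $135.76
Installment 11: opening $135.76; interest $0.95 → $136.71; payment $44.00; balance $92.71
Installment 12: opening $92.71; interest $0.65 → $93.36; payment $44.00; balance $49.36
Installment 13: opening $49.36; interest $0.35 → $49.71; payment $44.00; balance $5.71
Installment 14: opening $5.71; interest $0.04 → $5.75; payment $5.75; balance $0.00
Total paid: $663.07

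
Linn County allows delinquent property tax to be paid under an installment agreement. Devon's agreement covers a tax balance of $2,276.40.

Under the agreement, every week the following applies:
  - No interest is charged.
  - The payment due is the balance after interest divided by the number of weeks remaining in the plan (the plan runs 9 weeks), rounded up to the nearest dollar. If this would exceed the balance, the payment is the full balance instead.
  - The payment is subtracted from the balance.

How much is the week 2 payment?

$253.00

Week 1: $2,276.40 − $253.00 → $2,023.40
Week 2: $2,023.40 − $253.00 → $1,770.40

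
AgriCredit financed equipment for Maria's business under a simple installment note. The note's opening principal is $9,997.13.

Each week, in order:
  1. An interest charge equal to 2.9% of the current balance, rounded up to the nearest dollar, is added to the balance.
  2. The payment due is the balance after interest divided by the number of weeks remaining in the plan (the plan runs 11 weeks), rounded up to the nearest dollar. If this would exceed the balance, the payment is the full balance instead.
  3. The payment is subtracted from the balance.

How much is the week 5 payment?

Week 1: $9,997.13 +$290.00 interest = $10,287.13; pay $936.00 → $9,351.13
Week 2: $9,351.13 +$272.00 interest = $9,623.13; pay $963.00 → $8,660.13
Week 3: $8,660.13 +$252.00 interest = $8,912.13; pay $991.00 → $7,921.13
Week 4: $7,921.13 +$230.00 interest = $8,151.13; pay $1,019.00 → $7,132.13
Week 5: $7,132.13 +$207.00 interest = $7,339.13; pay $1,049.00 → $6,290.13

$1,049.00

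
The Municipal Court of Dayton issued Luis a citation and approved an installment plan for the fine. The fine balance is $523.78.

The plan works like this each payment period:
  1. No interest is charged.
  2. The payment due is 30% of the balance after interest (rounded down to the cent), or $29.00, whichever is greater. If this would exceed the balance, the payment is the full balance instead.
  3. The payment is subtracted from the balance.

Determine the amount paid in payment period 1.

$157.13

Payment period 1: $523.78 − $157.13 → $366.65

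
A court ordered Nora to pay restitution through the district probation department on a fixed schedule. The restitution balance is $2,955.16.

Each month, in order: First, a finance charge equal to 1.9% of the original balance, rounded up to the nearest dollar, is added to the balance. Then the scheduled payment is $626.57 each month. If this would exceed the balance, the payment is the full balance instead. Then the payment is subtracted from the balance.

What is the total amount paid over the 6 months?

Month 1: opening $2,955.16; interest $57.00 → $3,012.16; payment $626.57; balance $2,385.59
Month 2: opening $2,385.59; interest $57.00 → $2,442.59; payment $626.57; balance $1,816.02
Month 3: opening $1,816.02; interest $57.00 → $1,873.02; payment $626.57; balance $1,246.45
Month 4: opening $1,246.45; interest $57.00 → $1,303.45; payment $626.57; balance $676.88
Month 5: opening $676.88; interest $57.00 → $733.88; payment $626.57; balance $107.31
Month 6: opening $107.31; interest $57.00 → $164.31; payment $164.31; balance $0.00
Total paid: $3,297.16

$3,297.16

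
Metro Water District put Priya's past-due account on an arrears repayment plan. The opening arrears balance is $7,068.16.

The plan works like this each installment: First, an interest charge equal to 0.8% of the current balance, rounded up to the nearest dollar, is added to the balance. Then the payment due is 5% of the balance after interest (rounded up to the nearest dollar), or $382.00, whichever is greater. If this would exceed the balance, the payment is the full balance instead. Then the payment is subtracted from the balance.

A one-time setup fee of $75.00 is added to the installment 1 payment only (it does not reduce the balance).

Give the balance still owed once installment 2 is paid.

$6,415.16

Installment 1: opening $7,068.16; interest $57.00 → $7,125.16; payment $382.00 (+ $75.00 fee); balance $6,743.16
Installment 2: opening $6,743.16; interest $54.00 → $6,797.16; payment $382.00; balance $6,415.16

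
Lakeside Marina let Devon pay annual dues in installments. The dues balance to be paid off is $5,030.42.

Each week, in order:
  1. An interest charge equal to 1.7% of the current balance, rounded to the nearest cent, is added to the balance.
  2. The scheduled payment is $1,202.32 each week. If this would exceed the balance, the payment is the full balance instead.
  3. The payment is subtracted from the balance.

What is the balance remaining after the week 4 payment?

$448.00

Week 1: $5,030.42 +$85.52 interest = $5,115.94; pay $1,202.32 → $3,913.62
Week 2: $3,913.62 +$66.53 interest = $3,980.15; pay $1,202.32 → $2,777.83
Week 3: $2,777.83 +$47.22 interest = $2,825.05; pay $1,202.32 → $1,622.73
Week 4: $1,622.73 +$27.59 interest = $1,650.32; pay $1,202.32 → $448.00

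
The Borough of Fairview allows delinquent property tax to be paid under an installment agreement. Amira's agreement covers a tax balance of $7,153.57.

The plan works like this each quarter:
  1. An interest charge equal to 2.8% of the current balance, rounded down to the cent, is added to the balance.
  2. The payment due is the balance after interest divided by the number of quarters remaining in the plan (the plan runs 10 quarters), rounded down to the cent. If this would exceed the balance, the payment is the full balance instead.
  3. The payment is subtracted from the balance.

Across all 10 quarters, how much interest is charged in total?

Quarter 1: $7,153.57 +$200.29 interest = $7,353.86; pay $735.38 → $6,618.48
Quarter 2: $6,618.48 +$185.31 interest = $6,803.79; pay $755.97 → $6,047.82
Quarter 3: $6,047.82 +$169.33 interest = $6,217.15; pay $777.14 → $5,440.01
Quarter 4: $5,440.01 +$152.32 interest = $5,592.33; pay $798.90 → $4,793.43
Quarter 5: $4,793.43 +$134.21 interest = $4,927.64; pay $821.27 → $4,106.37
Quarter 6: $4,106.37 +$114.97 interest = $4,221.34; pay $844.26 → $3,377.08
Quarter 7: $3,377.08 +$94.55 interest = $3,471.63; pay $867.90 → $2,603.73
Quarter 8: $2,603.73 +$72.90 interest = $2,676.63; pay $892.21 → $1,784.42
Quarter 9: $1,784.42 +$49.96 interest = $1,834.38; pay $917.19 → $917.19
Quarter 10: $917.19 +$25.68 interest = $942.87; pay $942.87 → $0.00
Total interest: $200.29 + $185.31 + $169.33 + $152.32 + $134.21 + $114.97 + $94.55 + $72.90 + $49.96 + $25.68 = $1,199.52

$1,199.52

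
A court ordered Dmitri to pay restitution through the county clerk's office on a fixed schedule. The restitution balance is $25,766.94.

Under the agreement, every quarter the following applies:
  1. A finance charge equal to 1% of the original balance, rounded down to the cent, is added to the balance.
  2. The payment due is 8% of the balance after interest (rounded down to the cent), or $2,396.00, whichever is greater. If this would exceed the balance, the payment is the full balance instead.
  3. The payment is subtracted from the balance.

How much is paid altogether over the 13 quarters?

$29,116.52

# | Opening | Interest | Payment | End bal
1 | $25,766.94 | $257.66 | $2,396.00 | $23,628.60
2 | $23,628.60 | $257.66 | $2,396.00 | $21,490.26
3 | $21,490.26 | $257.66 | $2,396.00 | $19,351.92
4 | $19,351.92 | $257.66 | $2,396.00 | $17,213.58
5 | $17,213.58 | $257.66 | $2,396.00 | $15,075.24
6 | $15,075.24 | $257.66 | $2,396.00 | $12,936.90
7 | $12,936.90 | $257.66 | $2,396.00 | $10,798.56
8 | $10,798.56 | $257.66 | $2,396.00 | $8,660.22
9 | $8,660.22 | $257.66 | $2,396.00 | $6,521.88
10 | $6,521.88 | $257.66 | $2,396.00 | $4,383.54
11 | $4,383.54 | $257.66 | $2,396.00 | $2,245.20
12 | $2,245.20 | $257.66 | $2,396.00 | $106.86
13 | $106.86 | $257.66 | $364.52 | $0.00
Total paid: $29,116.52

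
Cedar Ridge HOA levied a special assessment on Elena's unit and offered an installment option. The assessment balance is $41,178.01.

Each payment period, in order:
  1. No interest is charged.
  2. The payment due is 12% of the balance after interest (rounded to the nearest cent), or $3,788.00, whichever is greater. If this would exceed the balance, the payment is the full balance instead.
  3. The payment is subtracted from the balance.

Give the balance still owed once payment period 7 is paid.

$12,909.66

Payment period 1: opening $41,178.01; payment $4,941.36; balance $36,236.65
Payment period 2: opening $36,236.65; payment $4,348.40; balance $31,888.25
Payment period 3: opening $31,888.25; payment $3,826.59; balance $28,061.66
Payment period 4: opening $28,061.66; payment $3,788.00; balance $24,273.66
Payment period 5: opening $24,273.66; payment $3,788.00; balance $20,485.66
Payment period 6: opening $20,485.66; payment $3,788.00; balance $16,697.66
Payment period 7: opening $16,697.66; payment $3,788.00; balance $12,909.66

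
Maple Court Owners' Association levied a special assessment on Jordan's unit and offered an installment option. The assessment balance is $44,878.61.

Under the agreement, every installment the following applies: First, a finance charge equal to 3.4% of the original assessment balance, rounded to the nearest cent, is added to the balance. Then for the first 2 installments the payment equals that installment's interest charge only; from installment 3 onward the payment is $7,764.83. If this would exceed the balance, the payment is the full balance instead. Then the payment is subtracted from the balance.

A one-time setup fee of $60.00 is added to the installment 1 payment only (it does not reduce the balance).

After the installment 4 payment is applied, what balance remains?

Installment 1: $44,878.61 +$1,525.87 interest = $46,404.48; pay $1,525.87 (+ $60.00 fee) → $44,878.61
Installment 2: $44,878.61 +$1,525.87 interest = $46,404.48; pay $1,525.87 → $44,878.61
Installment 3: $44,878.61 +$1,525.87 interest = $46,404.48; pay $7,764.83 → $38,639.65
Installment 4: $38,639.65 +$1,525.87 interest = $40,165.52; pay $7,764.83 → $32,400.69

$32,400.69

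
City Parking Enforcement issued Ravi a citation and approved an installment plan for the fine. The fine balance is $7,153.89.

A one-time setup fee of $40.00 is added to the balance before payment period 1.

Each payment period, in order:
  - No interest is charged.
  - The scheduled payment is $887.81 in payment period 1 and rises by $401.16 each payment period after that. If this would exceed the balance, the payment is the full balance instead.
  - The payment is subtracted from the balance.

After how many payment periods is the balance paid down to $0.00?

Payment period 1: opening $7,193.89; payment $887.81; balance $6,306.08
Payment period 2: opening $6,306.08; payment $1,288.97; balance $5,017.11
Payment period 3: opening $5,017.11; payment $1,690.13; balance $3,326.98
Payment period 4: opening $3,326.98; payment $2,091.29; balance $1,235.69
Payment period 5: opening $1,235.69; payment $1,235.69; balance $0.00
Balance reaches $0.00 in payment period 5.

5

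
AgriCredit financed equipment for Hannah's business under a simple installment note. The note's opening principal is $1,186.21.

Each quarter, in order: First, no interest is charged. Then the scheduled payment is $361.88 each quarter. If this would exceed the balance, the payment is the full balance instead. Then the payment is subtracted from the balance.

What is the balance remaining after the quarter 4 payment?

$0.00

Quarter 1: opening $1,186.21; payment $361.88; balance $824.33
Quarter 2: opening $824.33; payment $361.88; balance $462.45
Quarter 3: opening $462.45; payment $361.88; balance $100.57
Quarter 4: opening $100.57; payment $100.57; balance $0.00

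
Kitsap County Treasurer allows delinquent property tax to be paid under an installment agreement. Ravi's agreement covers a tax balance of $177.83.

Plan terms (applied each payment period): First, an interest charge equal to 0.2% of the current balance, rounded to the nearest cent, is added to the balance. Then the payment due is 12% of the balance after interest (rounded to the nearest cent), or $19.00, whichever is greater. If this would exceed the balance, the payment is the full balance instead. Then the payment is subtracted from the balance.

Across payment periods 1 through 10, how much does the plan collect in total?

Payment period 1: $177.83 +$0.36 interest = $178.19; pay $21.38 → $156.81
Payment period 2: $156.81 +$0.31 interest = $157.12; pay $19.00 → $138.12
Payment period 3: $138.12 +$0.28 interest = $138.40; pay $19.00 → $119.40
Payment period 4: $119.40 +$0.24 interest = $119.64; pay $19.00 → $100.64
Payment period 5: $100.64 +$0.20 interest = $100.84; pay $19.00 → $81.84
Payment period 6: $81.84 +$0.16 interest = $82.00; pay $19.00 → $63.00
Payment period 7: $63.00 +$0.13 interest = $63.13; pay $19.00 → $44.13
Payment period 8: $44.13 +$0.09 interest = $44.22; pay $19.00 → $25.22
Payment period 9: $25.22 +$0.05 interest = $25.27; pay $19.00 → $6.27
Payment period 10: $6.27 +$0.01 interest = $6.28; pay $6.28 → $0.00
Total paid: $179.66

$179.66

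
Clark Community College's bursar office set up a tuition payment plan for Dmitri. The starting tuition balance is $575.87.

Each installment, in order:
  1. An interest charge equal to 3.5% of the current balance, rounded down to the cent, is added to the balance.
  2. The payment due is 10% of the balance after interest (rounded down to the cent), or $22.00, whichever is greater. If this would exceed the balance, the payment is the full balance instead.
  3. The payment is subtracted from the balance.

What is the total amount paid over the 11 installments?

$471.41

# | Opening | Interest | Payment | End bal
1 | $575.87 | $20.15 | $59.60 | $536.42
2 | $536.42 | $18.77 | $55.51 | $499.68
3 | $499.68 | $17.48 | $51.71 | $465.45
4 | $465.45 | $16.29 | $48.17 | $433.57
5 | $433.57 | $15.17 | $44.87 | $403.87
6 | $403.87 | $14.13 | $41.80 | $376.20
7 | $376.20 | $13.16 | $38.93 | $350.43
8 | $350.43 | $12.26 | $36.26 | $326.43
9 | $326.43 | $11.42 | $33.78 | $304.07
10 | $304.07 | $10.64 | $31.47 | $283.24
11 | $283.24 | $9.91 | $29.31 | $263.84
Total paid: $471.41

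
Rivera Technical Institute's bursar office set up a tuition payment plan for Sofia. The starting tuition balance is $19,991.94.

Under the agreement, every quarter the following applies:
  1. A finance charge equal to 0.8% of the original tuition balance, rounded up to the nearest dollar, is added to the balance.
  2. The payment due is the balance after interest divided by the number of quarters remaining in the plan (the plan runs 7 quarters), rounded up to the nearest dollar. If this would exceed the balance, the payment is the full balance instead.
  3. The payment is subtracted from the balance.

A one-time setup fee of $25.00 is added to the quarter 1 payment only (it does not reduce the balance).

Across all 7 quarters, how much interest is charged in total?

$1,120.00

Quarter 1: opening $19,991.94; interest $160.00 → $20,151.94; payment $2,879.00 (+ $25.00 fee); balance $17,272.94
Quarter 2: opening $17,272.94; interest $160.00 → $17,432.94; payment $2,906.00; balance $14,526.94
Quarter 3: opening $14,526.94; interest $160.00 → $14,686.94; payment $2,938.00; balance $11,748.94
Quarter 4: opening $11,748.94; interest $160.00 → $11,908.94; payment $2,978.00; balance $8,930.94
Quarter 5: opening $8,930.94; interest $160.00 → $9,090.94; payment $3,031.00; balance $6,059.94
Quarter 6: opening $6,059.94; interest $160.00 → $6,219.94; payment $3,110.00; balance $3,109.94
Quarter 7: opening $3,109.94; interest $160.00 → $3,269.94; payment $3,269.94; balance $0.00
Total interest: $160.00 + $160.00 + $160.00 + $160.00 + $160.00 + $160.00 + $160.00 = $1,120.00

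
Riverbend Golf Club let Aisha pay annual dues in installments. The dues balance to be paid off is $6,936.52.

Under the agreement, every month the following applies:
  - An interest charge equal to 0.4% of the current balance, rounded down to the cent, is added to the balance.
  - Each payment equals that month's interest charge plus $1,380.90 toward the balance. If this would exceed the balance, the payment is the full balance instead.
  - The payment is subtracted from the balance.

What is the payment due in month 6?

Month 1: opening $6,936.52; interest $27.74 → $6,964.26; payment $1,408.64; balance $5,555.62
Month 2: opening $5,555.62; interest $22.22 → $5,577.84; payment $1,403.12; balance $4,174.72
Month 3: opening $4,174.72; interest $16.69 → $4,191.41; payment $1,397.59; balance $2,793.82
Month 4: opening $2,793.82; interest $11.17 → $2,804.99; payment $1,392.07; balance $1,412.92
Month 5: opening $1,412.92; interest $5.65 → $1,418.57; payment $1,386.55; balance $32.02
Month 6: opening $32.02; interest $0.12 → $32.14; payment $32.14; balance $0.00

$32.14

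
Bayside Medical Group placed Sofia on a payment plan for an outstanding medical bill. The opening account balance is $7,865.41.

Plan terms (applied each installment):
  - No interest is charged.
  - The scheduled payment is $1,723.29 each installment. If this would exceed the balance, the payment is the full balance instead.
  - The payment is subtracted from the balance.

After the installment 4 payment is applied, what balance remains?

# | Opening | Payment | End bal
1 | $7,865.41 | $1,723.29 | $6,142.12
2 | $6,142.12 | $1,723.29 | $4,418.83
3 | $4,418.83 | $1,723.29 | $2,695.54
4 | $2,695.54 | $1,723.29 | $972.25

$972.25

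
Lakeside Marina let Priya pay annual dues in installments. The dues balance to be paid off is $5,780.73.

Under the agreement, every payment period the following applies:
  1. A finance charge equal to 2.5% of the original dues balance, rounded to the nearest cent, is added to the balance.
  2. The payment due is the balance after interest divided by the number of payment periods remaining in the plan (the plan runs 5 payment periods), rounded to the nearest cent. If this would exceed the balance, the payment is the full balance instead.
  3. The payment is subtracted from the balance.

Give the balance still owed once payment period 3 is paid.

$2,538.71

Payment period 1: $5,780.73 +$144.52 interest = $5,925.25; pay $1,185.05 → $4,740.20
Payment period 2: $4,740.20 +$144.52 interest = $4,884.72; pay $1,221.18 → $3,663.54
Payment period 3: $3,663.54 +$144.52 interest = $3,808.06; pay $1,269.35 → $2,538.71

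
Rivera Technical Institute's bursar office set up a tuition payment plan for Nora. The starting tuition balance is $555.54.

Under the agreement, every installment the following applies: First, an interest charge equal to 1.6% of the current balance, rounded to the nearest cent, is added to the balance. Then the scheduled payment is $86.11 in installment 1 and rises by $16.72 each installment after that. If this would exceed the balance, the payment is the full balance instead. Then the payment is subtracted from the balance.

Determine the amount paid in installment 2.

Installment 1: opening $555.54; interest $8.89 → $564.43; payment $86.11; balance $478.32
Installment 2: opening $478.32; interest $7.65 → $485.97; payment $102.83; balance $383.14

$102.83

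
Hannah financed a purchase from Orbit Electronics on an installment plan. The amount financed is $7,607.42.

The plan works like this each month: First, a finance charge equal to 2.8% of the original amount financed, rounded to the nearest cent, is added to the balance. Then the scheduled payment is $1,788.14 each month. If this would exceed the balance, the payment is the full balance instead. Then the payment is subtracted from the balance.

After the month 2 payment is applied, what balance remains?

$4,457.16

Month 1: opening $7,607.42; interest $213.01 → $7,820.43; payment $1,788.14; balance $6,032.29
Month 2: opening $6,032.29; interest $213.01 → $6,245.30; payment $1,788.14; balance $4,457.16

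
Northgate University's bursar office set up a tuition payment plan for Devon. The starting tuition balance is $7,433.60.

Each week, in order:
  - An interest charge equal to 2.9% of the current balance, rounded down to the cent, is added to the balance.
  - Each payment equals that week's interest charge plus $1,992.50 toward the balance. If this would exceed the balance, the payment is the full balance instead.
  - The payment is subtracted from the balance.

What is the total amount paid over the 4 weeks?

Week 1: opening $7,433.60; interest $215.57 → $7,649.17; payment $2,208.07; balance $5,441.10
Week 2: opening $5,441.10; interest $157.79 → $5,598.89; payment $2,150.29; balance $3,448.60
Week 3: opening $3,448.60; interest $100.00 → $3,548.60; payment $2,092.50; balance $1,456.10
Week 4: opening $1,456.10; interest $42.22 → $1,498.32; payment $1,498.32; balance $0.00
Total paid: $7,949.18

$7,949.18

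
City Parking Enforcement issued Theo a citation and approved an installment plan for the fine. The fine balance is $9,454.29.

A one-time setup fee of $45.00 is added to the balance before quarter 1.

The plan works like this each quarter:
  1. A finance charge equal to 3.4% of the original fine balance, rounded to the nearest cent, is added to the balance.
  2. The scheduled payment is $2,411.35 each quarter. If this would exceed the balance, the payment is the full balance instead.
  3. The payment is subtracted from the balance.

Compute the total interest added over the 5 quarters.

$1,607.25

Quarter 1: opening $9,499.29; interest $321.45 → $9,820.74; payment $2,411.35; balance $7,409.39
Quarter 2: opening $7,409.39; interest $321.45 → $7,730.84; payment $2,411.35; balance $5,319.49
Quarter 3: opening $5,319.49; interest $321.45 → $5,640.94; payment $2,411.35; balance $3,229.59
Quarter 4: opening $3,229.59; interest $321.45 → $3,551.04; payment $2,411.35; balance $1,139.69
Quarter 5: opening $1,139.69; interest $321.45 → $1,461.14; payment $1,461.14; balance $0.00
Total interest: $321.45 + $321.45 + $321.45 + $321.45 + $321.45 = $1,607.25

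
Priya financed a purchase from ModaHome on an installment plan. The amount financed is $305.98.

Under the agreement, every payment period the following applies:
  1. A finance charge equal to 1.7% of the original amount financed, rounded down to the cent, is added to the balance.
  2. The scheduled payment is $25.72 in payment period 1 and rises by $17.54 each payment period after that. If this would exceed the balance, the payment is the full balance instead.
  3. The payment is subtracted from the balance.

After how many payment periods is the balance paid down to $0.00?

Payment period 1: opening $305.98; interest $5.20 → $311.18; payment $25.72; balance $285.46
Payment period 2: opening $285.46; interest $5.20 → $290.66; payment $43.26; balance $247.40
Payment period 3: opening $247.40; interest $5.20 → $252.60; payment $60.80; balance $191.80
Payment period 4: opening $191.80; interest $5.20 → $197.00; payment $78.34; balance $118.66
Payment period 5: opening $118.66; interest $5.20 → $123.86; payment $95.88; balance $27.98
Payment period 6: opening $27.98; interest $5.20 → $33.18; payment $33.18; balance $0.00
Balance reaches $0.00 in payment period 6.

6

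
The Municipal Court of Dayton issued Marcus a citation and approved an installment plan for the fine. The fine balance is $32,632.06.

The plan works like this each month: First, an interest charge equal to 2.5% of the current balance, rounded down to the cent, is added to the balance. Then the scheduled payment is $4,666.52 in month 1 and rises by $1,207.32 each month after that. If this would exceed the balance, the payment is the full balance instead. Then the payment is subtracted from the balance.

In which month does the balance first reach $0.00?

Month 1: opening $32,632.06; interest $815.80 → $33,447.86; payment $4,666.52; balance $28,781.34
Month 2: opening $28,781.34; interest $719.53 → $29,500.87; payment $5,873.84; balance $23,627.03
Month 3: opening $23,627.03; interest $590.67 → $24,217.70; payment $7,081.16; balance $17,136.54
Month 4: opening $17,136.54; interest $428.41 → $17,564.95; payment $8,288.48; balance $9,276.47
Month 5: opening $9,276.47; interest $231.91 → $9,508.38; payment $9,495.80; balance $12.58
Month 6: opening $12.58; interest $0.31 → $12.89; payment $12.89; balance $0.00
Balance reaches $0.00 in month 6.

6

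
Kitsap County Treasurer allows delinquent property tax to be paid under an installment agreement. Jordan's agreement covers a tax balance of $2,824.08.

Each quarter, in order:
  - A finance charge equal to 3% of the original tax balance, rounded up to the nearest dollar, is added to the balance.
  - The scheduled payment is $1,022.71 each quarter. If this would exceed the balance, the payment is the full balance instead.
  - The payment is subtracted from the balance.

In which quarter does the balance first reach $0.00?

4

Quarter 1: opening $2,824.08; interest $85.00 → $2,909.08; payment $1,022.71; balance $1,886.37
Quarter 2: opening $1,886.37; interest $85.00 → $1,971.37; payment $1,022.71; balance $948.66
Quarter 3: opening $948.66; interest $85.00 → $1,033.66; payment $1,022.71; balance $10.95
Quarter 4: opening $10.95; interest $85.00 → $95.95; payment $95.95; balance $0.00
Balance reaches $0.00 in quarter 4.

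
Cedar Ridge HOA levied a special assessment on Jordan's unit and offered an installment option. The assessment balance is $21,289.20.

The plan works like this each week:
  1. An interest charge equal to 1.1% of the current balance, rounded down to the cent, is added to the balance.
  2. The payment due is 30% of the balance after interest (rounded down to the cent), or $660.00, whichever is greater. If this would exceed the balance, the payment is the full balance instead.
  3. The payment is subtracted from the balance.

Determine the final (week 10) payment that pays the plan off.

# | Opening | Interest | Payment | End bal
1 | $21,289.20 | $234.18 | $6,457.01 | $15,066.37
2 | $15,066.37 | $165.73 | $4,569.63 | $10,662.47
3 | $10,662.47 | $117.28 | $3,233.92 | $7,545.83
4 | $7,545.83 | $83.00 | $2,288.64 | $5,340.19
5 | $5,340.19 | $58.74 | $1,619.67 | $3,779.26
6 | $3,779.26 | $41.57 | $1,146.24 | $2,674.59
7 | $2,674.59 | $29.42 | $811.20 | $1,892.81
8 | $1,892.81 | $20.82 | $660.00 | $1,253.63
9 | $1,253.63 | $13.78 | $660.00 | $607.41
10 | $607.41 | $6.68 | $614.09 | $0.00

$614.09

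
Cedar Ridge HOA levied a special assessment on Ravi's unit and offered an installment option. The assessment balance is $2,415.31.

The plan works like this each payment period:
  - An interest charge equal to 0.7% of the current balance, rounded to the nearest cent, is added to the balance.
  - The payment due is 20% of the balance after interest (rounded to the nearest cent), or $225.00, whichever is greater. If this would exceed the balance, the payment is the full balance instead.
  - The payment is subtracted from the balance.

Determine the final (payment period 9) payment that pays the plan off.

# | Opening | Interest | Payment | End bal
1 | $2,415.31 | $16.91 | $486.44 | $1,945.78
2 | $1,945.78 | $13.62 | $391.88 | $1,567.52
3 | $1,567.52 | $10.97 | $315.70 | $1,262.79
4 | $1,262.79 | $8.84 | $254.33 | $1,017.30
5 | $1,017.30 | $7.12 | $225.00 | $799.42
6 | $799.42 | $5.60 | $225.00 | $580.02
7 | $580.02 | $4.06 | $225.00 | $359.08
8 | $359.08 | $2.51 | $225.00 | $136.59
9 | $136.59 | $0.96 | $137.55 | $0.00

$137.55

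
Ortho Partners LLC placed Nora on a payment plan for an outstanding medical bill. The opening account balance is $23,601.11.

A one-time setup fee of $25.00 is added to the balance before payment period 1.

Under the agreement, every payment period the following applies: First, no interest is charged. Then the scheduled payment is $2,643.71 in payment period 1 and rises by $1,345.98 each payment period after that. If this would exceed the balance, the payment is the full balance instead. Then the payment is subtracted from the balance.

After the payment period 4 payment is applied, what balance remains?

Payment period 1: opening $23,626.11; payment $2,643.71; balance $20,982.40
Payment period 2: opening $20,982.40; payment $3,989.69; balance $16,992.71
Payment period 3: opening $16,992.71; payment $5,335.67; balance $11,657.04
Payment period 4: opening $11,657.04; payment $6,681.65; balance $4,975.39

$4,975.39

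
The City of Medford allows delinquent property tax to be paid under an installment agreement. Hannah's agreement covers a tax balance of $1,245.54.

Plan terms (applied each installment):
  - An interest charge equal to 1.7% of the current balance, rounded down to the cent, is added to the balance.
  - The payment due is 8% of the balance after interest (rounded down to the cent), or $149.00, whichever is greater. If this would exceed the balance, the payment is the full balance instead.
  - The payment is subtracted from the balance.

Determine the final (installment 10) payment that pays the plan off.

$13.88

# | Opening | Interest | Payment | End bal
1 | $1,245.54 | $21.17 | $149.00 | $1,117.71
2 | $1,117.71 | $19.00 | $149.00 | $987.71
3 | $987.71 | $16.79 | $149.00 | $855.50
4 | $855.50 | $14.54 | $149.00 | $721.04
5 | $721.04 | $12.25 | $149.00 | $584.29
6 | $584.29 | $9.93 | $149.00 | $445.22
7 | $445.22 | $7.56 | $149.00 | $303.78
8 | $303.78 | $5.16 | $149.00 | $159.94
9 | $159.94 | $2.71 | $149.00 | $13.65
10 | $13.65 | $0.23 | $13.88 | $0.00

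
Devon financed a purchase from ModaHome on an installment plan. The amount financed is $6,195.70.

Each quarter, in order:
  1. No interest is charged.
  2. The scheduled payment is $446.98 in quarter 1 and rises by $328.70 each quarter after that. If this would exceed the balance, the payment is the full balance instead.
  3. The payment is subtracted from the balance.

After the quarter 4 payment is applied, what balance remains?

Quarter 1: $6,195.70 − $446.98 → $5,748.72
Quarter 2: $5,748.72 − $775.68 → $4,973.04
Quarter 3: $4,973.04 − $1,104.38 → $3,868.66
Quarter 4: $3,868.66 − $1,433.08 → $2,435.58

$2,435.58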